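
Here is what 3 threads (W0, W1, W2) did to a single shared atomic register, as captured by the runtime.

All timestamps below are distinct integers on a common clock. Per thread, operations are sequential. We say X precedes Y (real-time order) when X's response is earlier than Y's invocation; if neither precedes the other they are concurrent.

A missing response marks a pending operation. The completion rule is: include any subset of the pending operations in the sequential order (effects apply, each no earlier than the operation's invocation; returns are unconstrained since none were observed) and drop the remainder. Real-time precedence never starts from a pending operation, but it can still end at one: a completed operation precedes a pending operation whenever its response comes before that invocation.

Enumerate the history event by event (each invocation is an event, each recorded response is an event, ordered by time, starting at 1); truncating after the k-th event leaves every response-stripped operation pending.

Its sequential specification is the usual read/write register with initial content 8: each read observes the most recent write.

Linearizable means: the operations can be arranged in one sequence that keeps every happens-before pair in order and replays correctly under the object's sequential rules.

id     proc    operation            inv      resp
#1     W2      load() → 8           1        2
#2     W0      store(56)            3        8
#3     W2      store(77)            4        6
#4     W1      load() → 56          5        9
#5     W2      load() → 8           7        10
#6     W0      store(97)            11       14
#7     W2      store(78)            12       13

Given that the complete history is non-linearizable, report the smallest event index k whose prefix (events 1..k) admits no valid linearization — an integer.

one valid order for events 1..9 is #1, #2, #4, #3:
after step 1 (#1 load() → 8): value 8
after step 2 (#2 store(56)): value 56
after step 3 (#4 load() → 56): value 56
after step 4 (#3 store(77)): value 77
at event 10 (#5's time-10 response) nothing linearizes any more
one such order, #1, #2, #3, #4, #5, breaks at step 4 where #4 load() → 56 is illegal
one such order, #1, #2, #3, #5, #4, breaks at step 4 where #5 load() → 8 is illegal

10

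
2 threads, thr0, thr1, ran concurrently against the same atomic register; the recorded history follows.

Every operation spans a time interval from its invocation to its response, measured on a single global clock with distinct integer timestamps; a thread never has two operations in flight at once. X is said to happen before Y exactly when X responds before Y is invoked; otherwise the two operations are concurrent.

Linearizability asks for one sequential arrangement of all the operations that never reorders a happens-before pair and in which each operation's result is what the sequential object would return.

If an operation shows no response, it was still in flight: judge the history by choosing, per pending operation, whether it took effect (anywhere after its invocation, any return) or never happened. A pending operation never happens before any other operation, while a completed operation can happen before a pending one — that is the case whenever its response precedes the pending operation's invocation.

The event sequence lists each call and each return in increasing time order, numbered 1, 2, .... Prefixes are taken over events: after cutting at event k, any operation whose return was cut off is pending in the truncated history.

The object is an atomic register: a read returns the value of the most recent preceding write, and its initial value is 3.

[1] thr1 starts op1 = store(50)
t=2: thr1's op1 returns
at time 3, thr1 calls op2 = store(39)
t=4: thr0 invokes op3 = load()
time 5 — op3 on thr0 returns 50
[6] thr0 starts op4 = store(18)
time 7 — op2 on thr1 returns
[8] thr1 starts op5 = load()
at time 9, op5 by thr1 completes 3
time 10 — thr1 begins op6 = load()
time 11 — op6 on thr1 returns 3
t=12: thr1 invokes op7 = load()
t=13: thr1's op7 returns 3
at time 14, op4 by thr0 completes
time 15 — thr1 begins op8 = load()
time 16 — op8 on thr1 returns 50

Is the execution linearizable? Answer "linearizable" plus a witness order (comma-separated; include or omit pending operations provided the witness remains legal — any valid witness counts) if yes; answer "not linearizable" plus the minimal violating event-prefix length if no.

the violation lands at event 9, op5's response at time 9: events 1..8 linearize, events 1..9 do not
no legal order exists: 2 real-time-consistent candidates over 4 completed atomic register operations, all rejected
including or dropping the 1 pending operation (op4) in any combination fails
one such order, op1, op2, op3, op5 (pending dropped), breaks at step 3 where op3 load() → 50 is illegal
one such order, op1, op3, op2, op5 (pending dropped), breaks at step 4 where op5 load() → 3 is illegal

not linearizable — minimal violating prefix: 9 events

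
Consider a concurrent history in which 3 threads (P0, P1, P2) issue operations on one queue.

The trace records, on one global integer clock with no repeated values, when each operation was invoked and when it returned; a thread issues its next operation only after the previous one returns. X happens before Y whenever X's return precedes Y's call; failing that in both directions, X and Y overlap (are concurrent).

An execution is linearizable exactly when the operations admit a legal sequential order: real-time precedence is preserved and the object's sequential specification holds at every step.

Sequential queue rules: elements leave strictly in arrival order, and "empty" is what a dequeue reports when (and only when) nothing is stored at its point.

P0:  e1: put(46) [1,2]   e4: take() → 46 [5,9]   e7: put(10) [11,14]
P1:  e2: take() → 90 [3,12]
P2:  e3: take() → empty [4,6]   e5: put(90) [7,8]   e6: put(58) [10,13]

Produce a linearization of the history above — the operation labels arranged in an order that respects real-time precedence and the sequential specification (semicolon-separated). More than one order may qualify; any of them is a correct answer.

e1; e4; e3; e5; e2; e6; e7

1. e1 put(46), leaving queue <46>
2. e4 take() → 46, leaving queue <>
3. e3 take() → empty, leaving queue <>
4. e5 put(90), leaving queue <90>
5. e2 take() → 90, leaving queue <>
6. e6 put(58), leaving queue <58>
7. e7 put(10), leaving queue <58,10>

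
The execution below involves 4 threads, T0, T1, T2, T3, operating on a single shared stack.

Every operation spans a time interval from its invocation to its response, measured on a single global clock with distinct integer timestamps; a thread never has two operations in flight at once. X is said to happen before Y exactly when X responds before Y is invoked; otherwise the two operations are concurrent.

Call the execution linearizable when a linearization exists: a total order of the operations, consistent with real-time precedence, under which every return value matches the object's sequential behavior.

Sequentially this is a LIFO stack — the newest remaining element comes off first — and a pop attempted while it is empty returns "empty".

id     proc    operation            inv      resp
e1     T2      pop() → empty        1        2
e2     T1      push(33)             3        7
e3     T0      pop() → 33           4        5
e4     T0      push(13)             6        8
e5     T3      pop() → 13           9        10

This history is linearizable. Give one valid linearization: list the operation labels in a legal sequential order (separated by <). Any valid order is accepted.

1. e1 pop() → empty, leaving stack <>
2. e2 push(33), leaving stack <33>
3. e3 pop() → 33, leaving stack <>
4. e4 push(13), leaving stack <13>
5. e5 pop() → 13, leaving stack <>

e1 < e2 < e3 < e4 < e5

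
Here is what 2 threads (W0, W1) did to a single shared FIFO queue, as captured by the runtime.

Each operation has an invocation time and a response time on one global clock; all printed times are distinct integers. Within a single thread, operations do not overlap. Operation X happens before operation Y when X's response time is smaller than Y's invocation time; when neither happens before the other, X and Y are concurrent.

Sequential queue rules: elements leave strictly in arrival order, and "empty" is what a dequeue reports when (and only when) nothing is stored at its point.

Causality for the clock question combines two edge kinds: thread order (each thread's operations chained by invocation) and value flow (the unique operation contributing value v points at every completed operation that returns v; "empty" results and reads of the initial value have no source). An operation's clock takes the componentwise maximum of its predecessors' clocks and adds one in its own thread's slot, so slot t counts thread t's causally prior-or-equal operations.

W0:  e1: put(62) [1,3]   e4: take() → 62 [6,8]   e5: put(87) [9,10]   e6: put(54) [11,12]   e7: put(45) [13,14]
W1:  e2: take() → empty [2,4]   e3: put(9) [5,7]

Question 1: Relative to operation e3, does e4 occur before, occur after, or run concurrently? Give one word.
e4 spans [6,8], e3 spans [5,7]
the intervals overlap in both directions

concurrent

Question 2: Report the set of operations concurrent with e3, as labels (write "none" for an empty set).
concurrent with e3 ([5,7]): every op whose interval crosses 5..7
e1 [1,3]: before
e2 [2,4]: before
e4 [6,8]: concurrent
e5 [9,10]: after
e6 [11,12]: after
e7 [13,14]: after

e4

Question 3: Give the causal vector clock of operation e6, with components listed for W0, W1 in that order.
e2, invoked 2, has no incoming edges; only W1's bump applies → (0, 1)
e1, invoked 1, has no incoming edges; only W0's bump applies → (1, 0)
e3 (invocation 5): componentwise max over VC(e2)=(0, 1), +1 at W1, giving (0, 2)
e4 (invocation 6): componentwise max over VC(e1)=(1, 0), +1 at W0, giving (2, 0)
e5 (invocation 9): componentwise max over VC(e4)=(2, 0), +1 at W0, giving (3, 0)
e6 (invocation 11): componentwise max over VC(e5)=(3, 0), +1 at W0, giving (4, 0)
e7 (invocation 13): componentwise max over VC(e6)=(4, 0), +1 at W0, giving (5, 0)
target: VC(e6) = (4, 0)

(4, 0)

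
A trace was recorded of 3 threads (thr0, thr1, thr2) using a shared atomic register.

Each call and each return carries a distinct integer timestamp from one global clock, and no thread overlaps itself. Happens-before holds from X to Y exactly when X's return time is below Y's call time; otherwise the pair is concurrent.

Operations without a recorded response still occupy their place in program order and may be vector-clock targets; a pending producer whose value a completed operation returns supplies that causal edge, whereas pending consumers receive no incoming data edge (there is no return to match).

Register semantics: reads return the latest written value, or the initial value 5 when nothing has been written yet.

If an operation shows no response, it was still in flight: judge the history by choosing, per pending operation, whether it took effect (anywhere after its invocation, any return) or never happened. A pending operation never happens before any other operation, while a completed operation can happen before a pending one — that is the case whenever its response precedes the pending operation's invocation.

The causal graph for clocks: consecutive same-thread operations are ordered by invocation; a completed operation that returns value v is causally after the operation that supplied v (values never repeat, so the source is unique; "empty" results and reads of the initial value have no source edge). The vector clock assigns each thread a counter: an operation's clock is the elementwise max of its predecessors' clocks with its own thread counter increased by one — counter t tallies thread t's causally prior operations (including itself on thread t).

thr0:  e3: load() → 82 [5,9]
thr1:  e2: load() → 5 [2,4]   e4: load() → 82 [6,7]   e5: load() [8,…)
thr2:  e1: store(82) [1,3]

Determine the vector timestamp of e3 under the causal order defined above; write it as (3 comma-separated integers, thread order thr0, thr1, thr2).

root op e1, invoked 1: fresh clock plus thr2's own tick → (0, 0, 1)
root op e2, invoked 2: fresh clock plus thr1's own tick → (0, 1, 0)
e3 (invocation 5): componentwise max over VC(e1)=(0, 0, 1), +1 at thr0, giving (1, 0, 1)
e4 (invocation 6): componentwise max over VC(e1)=(0, 0, 1), VC(e2)=(0, 1, 0), +1 at thr1, giving (0, 2, 1)
e5 (invocation 8): componentwise max over VC(e4)=(0, 2, 1), +1 at thr1, giving (0, 3, 1)
target: VC(e3) = (1, 0, 1)

(1, 0, 1)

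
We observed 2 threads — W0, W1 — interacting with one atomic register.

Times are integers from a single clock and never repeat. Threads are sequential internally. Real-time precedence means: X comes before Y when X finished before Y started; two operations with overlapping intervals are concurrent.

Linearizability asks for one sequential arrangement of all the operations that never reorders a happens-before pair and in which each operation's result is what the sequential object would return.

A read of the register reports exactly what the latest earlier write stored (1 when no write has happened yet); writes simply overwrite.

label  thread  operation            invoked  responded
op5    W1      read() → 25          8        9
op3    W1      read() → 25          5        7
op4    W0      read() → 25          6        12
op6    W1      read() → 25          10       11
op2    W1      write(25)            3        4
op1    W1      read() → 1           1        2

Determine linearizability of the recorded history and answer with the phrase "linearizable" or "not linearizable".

linearizable

a witness: op1, op2, op3, op4, op5, op6
1. op1 read() → 1, leaving value 1
2. op2 write(25), leaving value 25
3. op3 read() → 25, leaving value 25
4. op4 read() → 25, leaving value 25
5. op5 read() → 25, leaving value 25
6. op6 read() → 25, leaving value 25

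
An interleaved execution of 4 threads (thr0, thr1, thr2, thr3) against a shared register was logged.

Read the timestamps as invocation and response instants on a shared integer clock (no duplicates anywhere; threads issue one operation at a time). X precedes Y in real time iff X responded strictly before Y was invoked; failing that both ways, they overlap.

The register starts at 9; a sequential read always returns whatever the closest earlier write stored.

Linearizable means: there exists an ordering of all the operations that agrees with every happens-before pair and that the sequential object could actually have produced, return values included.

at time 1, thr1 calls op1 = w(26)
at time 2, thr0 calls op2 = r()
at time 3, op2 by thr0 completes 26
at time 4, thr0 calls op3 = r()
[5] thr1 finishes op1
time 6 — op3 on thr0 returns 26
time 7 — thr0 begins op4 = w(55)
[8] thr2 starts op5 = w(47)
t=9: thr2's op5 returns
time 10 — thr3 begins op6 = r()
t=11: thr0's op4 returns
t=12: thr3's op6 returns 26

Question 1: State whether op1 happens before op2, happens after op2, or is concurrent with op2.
op1 spans [1,5], op2 spans [2,3]
the intervals overlap in both directions

concurrent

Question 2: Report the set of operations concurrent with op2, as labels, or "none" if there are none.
op2 spans [2,3]: anything still running between times 2 and 3 counts as concurrent
op1 [1,5]: concurrent
op3 [4,6]: after
op4 [7,11]: after
op5 [8,9]: after
op6 [10,12]: after

op1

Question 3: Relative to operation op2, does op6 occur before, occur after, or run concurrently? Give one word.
op6 spans [10,12], op2 spans [2,3]
resp(op2)=3 < inv(op6)=10

after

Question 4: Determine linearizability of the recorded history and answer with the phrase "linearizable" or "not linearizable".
events 1..11 are fine; event 12 — the response of op6 at time 12 — makes the prefix non-linearizable
all 9 real-time-respecting orders fail — 6 completed register operations, no legal replay
for example op1, op2, op3, op4, op5, op6 fails at step 6: op6 r() → 26 is not legal there
for example op1, op2, op3, op5, op4, op6 fails at step 6: op6 r() → 26 is not legal there

not linearizable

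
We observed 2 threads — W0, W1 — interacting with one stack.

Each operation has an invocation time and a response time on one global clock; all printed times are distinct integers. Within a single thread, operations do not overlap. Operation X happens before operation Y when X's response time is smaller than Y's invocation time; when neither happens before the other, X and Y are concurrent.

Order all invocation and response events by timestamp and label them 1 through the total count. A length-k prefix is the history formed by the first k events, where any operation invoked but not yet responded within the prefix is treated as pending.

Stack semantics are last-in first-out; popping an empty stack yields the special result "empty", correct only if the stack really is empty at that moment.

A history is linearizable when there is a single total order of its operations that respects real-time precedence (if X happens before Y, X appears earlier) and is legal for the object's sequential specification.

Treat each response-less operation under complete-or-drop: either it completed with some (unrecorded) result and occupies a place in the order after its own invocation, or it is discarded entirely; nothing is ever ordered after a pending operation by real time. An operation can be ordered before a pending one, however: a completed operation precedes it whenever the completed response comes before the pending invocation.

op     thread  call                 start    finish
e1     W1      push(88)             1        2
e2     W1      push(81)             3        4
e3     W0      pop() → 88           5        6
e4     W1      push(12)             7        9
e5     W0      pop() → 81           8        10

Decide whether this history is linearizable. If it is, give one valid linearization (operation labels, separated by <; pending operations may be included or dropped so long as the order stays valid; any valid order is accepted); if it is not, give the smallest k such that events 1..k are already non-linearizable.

not linearizable — minimal violating prefix: 6 events

the violation lands at event 6, e3's response at time 6: events 1..5 linearize, events 1..6 do not
the sole real-time-consistent order of 3 completed operations fails the stack replay
sample order e1, e2, e3 stalls at step 3 — e3 pop() → 88 has no legal effect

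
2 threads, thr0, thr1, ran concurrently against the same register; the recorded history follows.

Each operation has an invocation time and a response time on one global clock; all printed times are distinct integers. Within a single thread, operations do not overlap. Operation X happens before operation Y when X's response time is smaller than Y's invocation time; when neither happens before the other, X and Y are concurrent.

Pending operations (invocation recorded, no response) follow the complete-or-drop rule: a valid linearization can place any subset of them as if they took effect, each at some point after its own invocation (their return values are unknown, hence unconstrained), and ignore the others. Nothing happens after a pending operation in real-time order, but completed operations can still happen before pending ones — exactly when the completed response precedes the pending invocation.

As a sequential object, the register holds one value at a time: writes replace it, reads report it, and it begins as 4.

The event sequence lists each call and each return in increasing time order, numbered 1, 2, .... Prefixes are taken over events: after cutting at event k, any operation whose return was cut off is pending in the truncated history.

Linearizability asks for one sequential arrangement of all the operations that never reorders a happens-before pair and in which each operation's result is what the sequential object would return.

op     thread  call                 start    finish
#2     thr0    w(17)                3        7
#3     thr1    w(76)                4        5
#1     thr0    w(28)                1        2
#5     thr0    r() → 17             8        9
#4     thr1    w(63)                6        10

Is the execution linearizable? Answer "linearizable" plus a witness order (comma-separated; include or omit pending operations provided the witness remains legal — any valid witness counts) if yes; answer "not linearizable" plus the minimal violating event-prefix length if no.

linearizable — witness: #1, #3, #2, #5, #4

1. #1 w(28), leaving value 28
2. #3 w(76), leaving value 76
3. #2 w(17), leaving value 17
4. #5 r() → 17, leaving value 17
5. #4 w(63), leaving value 63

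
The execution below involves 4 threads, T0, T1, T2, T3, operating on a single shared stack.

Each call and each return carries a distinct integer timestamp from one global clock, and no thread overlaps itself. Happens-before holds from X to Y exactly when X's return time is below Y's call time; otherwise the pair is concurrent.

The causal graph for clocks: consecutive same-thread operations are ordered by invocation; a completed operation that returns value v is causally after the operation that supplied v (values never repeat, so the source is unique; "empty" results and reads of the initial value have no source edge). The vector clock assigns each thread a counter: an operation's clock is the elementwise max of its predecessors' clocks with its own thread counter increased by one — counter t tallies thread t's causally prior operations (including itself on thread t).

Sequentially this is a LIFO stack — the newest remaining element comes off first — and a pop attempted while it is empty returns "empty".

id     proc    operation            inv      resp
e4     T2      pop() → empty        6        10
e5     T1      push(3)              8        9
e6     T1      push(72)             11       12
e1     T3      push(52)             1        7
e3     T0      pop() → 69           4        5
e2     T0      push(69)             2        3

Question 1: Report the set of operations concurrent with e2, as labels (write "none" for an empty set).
e2 runs from 2 to 3; window-overlapping ops are concurrent
e1 [1,7]: concurrent
e3 [4,5]: after
e4 [6,10]: after
e5 [8,9]: after
e6 [11,12]: after

e1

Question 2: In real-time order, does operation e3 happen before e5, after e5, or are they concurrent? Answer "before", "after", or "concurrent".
e3 spans [4,5], e5 spans [8,9]
resp(e3)=5 < inv(e5)=8

before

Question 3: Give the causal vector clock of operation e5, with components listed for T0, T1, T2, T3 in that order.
e1 (invocation 1): nothing precedes it; T3's component alone gives (0, 0, 0, 1)
e4 (invocation 6): nothing precedes it; T2's component alone gives (0, 0, 1, 0)
e5 (invocation 8): nothing precedes it; T1's component alone gives (0, 1, 0, 0)
e2 (invocation 2): nothing precedes it; T0's component alone gives (1, 0, 0, 0)
merge at e6 (invoked 11): VC(e5)=(0, 1, 0, 0), own-thread bump on T1 → (0, 2, 0, 0)
merge at e3 (invoked 4): VC(e2)=(1, 0, 0, 0), own-thread bump on T0 → (2, 0, 0, 0)
target: VC(e5) = (0, 1, 0, 0)

(0, 1, 0, 0)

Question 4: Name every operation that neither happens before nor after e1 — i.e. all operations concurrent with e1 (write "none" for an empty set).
concurrent with e1 ([1,7]): every op whose interval crosses 1..7
e2 [2,3]: concurrent
e3 [4,5]: concurrent
e4 [6,10]: concurrent
e5 [8,9]: after
e6 [11,12]: after

e2, e3, e4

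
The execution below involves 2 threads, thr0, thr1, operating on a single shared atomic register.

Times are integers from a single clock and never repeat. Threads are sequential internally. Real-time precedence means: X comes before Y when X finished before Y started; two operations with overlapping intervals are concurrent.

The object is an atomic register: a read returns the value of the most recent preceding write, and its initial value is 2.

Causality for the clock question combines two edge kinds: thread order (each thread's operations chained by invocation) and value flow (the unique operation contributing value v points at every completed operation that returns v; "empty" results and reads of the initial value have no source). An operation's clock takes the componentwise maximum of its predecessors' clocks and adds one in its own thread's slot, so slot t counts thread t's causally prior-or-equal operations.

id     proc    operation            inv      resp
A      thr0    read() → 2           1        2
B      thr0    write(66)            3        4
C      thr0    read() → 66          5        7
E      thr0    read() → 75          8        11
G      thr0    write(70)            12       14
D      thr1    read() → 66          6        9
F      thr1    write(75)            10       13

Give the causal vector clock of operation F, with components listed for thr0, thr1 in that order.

(2, 2)

VC(A, invoked at 1): no causal predecessors; +1 on thr0 → (1, 0)
merge at B (invoked 3): VC(A)=(1, 0), own-thread bump on thr0 → (2, 0)
merge at D (invoked 6): VC(B)=(2, 0), own-thread bump on thr1 → (2, 1)
merge at C (invoked 5): VC(B)=(2, 0), own-thread bump on thr0 → (3, 0)
merge at F (invoked 10): VC(D)=(2, 1), own-thread bump on thr1 → (2, 2)
merge at E (invoked 8): VC(C)=(3, 0), VC(F)=(2, 2), own-thread bump on thr0 → (4, 2)
merge at G (invoked 12): VC(E)=(4, 2), own-thread bump on thr0 → (5, 2)
target: VC(F) = (2, 2)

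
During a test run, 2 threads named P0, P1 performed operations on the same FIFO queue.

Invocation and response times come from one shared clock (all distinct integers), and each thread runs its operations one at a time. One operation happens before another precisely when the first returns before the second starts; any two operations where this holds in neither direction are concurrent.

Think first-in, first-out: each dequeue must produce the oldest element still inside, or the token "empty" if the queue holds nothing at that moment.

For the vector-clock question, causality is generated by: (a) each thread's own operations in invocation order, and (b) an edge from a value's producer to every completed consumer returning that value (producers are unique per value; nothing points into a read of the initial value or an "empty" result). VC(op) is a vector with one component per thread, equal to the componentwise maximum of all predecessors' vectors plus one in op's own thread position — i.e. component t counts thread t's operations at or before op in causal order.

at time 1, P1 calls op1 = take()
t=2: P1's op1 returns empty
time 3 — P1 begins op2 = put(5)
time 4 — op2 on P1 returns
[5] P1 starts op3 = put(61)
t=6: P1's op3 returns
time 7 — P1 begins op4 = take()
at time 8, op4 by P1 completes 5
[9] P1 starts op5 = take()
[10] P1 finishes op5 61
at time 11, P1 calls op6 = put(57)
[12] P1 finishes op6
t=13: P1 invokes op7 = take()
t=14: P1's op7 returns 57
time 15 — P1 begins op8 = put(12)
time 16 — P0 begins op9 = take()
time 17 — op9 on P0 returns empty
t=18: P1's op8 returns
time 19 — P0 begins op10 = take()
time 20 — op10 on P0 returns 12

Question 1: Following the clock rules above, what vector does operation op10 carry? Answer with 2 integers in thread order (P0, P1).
(2, 8)

op1, invoked 1, has no incoming edges; only P1's bump applies → (0, 1)
op9, invoked 16, has no incoming edges; only P0's bump applies → (1, 0)
op2, invoked 3, takes VC(op1)=(0, 1) under max, adds 1 for P1 → (0, 2)
op3, invoked 5, takes VC(op2)=(0, 2) under max, adds 1 for P1 → (0, 3)
op4, invoked 7, takes VC(op2)=(0, 2), VC(op3)=(0, 3) under max, adds 1 for P1 → (0, 4)
op5, invoked 9, takes VC(op3)=(0, 3), VC(op4)=(0, 4) under max, adds 1 for P1 → (0, 5)
op6, invoked 11, takes VC(op5)=(0, 5) under max, adds 1 for P1 → (0, 6)
op7, invoked 13, takes VC(op6)=(0, 6) under max, adds 1 for P1 → (0, 7)
op8, invoked 15, takes VC(op7)=(0, 7) under max, adds 1 for P1 → (0, 8)
op10, invoked 19, takes VC(op8)=(0, 8), VC(op9)=(1, 0) under max, adds 1 for P0 → (2, 8)
target: VC(op10) = (2, 8)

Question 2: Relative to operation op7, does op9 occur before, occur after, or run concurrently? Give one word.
after

op9 spans [16,17], op7 spans [13,14]
resp(op7)=14 < inv(op9)=16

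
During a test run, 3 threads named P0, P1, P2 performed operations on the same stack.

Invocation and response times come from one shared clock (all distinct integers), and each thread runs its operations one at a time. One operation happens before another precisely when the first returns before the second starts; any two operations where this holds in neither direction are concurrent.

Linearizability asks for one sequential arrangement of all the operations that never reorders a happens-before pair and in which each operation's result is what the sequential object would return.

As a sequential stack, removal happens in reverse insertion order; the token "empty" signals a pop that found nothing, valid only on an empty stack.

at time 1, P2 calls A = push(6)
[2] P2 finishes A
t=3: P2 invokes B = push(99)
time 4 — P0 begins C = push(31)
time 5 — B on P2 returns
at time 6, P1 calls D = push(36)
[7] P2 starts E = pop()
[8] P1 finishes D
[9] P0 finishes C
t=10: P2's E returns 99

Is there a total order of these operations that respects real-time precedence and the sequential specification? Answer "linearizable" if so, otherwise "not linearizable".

linearizable

one valid linearization: A, B, E, C, D
1. A push(6), leaving stack <6>
2. B push(99), leaving stack <6,99>
3. E pop() → 99, leaving stack <6>
4. C push(31), leaving stack <6,31>
5. D push(36), leaving stack <6,31,36>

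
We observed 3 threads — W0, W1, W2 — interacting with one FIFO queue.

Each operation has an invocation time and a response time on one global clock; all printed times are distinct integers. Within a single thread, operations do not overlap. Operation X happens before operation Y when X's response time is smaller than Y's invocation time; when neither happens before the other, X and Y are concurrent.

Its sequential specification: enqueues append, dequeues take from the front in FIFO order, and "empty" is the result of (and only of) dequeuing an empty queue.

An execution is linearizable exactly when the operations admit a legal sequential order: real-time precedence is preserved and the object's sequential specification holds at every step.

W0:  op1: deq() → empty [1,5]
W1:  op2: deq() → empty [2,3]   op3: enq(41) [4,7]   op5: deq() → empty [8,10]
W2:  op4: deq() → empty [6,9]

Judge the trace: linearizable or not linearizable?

not linearizable

prefix check: 1..9 passes, 1..10 fails once op5's time-10 response joins
every one of the 8 real-time-consistent orders over 5 completed FIFO queue ops fails the sequential spec
for example op1, op2, op3, op4, op5 fails at step 4: op4 deq() → empty is not legal there
for example op1, op2, op3, op5, op4 fails at step 4: op5 deq() → empty is not legal there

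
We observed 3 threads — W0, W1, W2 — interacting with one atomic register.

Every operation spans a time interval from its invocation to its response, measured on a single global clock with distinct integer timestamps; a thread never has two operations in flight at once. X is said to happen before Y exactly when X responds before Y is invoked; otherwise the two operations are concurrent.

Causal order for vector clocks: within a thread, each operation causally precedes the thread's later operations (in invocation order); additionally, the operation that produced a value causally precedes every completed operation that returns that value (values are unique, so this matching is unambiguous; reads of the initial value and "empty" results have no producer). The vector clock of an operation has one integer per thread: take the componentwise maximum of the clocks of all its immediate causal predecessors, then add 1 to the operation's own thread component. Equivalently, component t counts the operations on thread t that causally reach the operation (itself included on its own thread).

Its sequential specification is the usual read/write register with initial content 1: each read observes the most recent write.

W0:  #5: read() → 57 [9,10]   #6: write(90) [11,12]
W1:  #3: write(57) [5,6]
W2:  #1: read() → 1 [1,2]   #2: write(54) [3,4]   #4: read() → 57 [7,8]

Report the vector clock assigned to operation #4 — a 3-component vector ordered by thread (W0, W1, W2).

(0, 1, 3)

#1 (invocation 1): nothing precedes it; W2's component alone gives (0, 0, 1)
#3 (invocation 5): nothing precedes it; W1's component alone gives (0, 1, 0)
merge at #2 (invoked 3): VC(#1)=(0, 0, 1), own-thread bump on W2 → (0, 0, 2)
merge at #5 (invoked 9): VC(#3)=(0, 1, 0), own-thread bump on W0 → (1, 1, 0)
merge at #6 (invoked 11): VC(#5)=(1, 1, 0), own-thread bump on W0 → (2, 1, 0)
merge at #4 (invoked 7): VC(#2)=(0, 0, 2), VC(#3)=(0, 1, 0), own-thread bump on W2 → (0, 1, 3)
target: VC(#4) = (0, 1, 3)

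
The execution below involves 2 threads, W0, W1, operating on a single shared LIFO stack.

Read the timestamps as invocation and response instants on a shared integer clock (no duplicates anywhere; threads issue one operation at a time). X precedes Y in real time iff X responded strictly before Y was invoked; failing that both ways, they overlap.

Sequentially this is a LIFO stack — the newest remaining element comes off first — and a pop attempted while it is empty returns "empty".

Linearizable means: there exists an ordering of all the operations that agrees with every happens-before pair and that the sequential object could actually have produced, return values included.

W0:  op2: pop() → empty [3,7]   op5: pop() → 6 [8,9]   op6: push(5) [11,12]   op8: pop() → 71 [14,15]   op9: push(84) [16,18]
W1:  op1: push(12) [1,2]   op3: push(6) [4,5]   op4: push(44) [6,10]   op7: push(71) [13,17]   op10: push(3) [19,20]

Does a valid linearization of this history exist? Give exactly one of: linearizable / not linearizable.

the violation lands at event 7, op2's response at time 7: events 1..6 linearize, events 1..7 do not
checked exhaustively: 2 real-time-consistent orders of 3 completed operations, zero legal LIFO stack replays
include/drop combinations of the 1 pending operation (op4) were all tried; none helps
sample order op1, op2, op3 (pending dropped) stalls at step 2 — op2 pop() → empty has no legal effect
sample order op1, op3, op2 (pending dropped) stalls at step 3 — op2 pop() → empty has no legal effect

not linearizable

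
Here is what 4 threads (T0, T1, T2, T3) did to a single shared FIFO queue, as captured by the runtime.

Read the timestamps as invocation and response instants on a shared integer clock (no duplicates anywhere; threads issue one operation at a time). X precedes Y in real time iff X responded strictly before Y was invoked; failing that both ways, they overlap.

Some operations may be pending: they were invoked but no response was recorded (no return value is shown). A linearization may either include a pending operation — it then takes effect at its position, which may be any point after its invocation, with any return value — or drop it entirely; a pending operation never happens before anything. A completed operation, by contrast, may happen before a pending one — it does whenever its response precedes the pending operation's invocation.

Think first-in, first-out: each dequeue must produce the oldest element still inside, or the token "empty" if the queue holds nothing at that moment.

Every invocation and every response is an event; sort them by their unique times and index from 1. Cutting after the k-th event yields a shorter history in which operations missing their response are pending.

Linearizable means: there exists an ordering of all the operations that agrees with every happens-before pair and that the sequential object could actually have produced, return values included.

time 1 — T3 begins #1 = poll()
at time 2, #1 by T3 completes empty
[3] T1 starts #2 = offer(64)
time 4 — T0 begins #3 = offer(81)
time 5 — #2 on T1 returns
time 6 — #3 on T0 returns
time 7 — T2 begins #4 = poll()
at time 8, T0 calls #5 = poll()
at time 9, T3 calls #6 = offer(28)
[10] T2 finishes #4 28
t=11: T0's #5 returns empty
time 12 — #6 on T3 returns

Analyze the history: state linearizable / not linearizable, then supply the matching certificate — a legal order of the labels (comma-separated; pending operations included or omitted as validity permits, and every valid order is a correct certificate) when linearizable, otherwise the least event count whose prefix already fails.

through event 9 a valid linearization exists; event 10 (#4 responding at time 10) ends that
every one of the 2 real-time-consistent orders over 4 completed FIFO queue ops fails the sequential spec
include/drop combinations of the 2 pending operations (#5, #6) were all tried; none helps
one such order, #1, #2, #3, #4 (pending dropped), breaks at step 4 where #4 poll() → 28 is illegal
one such order, #1, #3, #2, #4 (pending dropped), breaks at step 4 where #4 poll() → 28 is illegal

not linearizable — minimal violating prefix: 10 events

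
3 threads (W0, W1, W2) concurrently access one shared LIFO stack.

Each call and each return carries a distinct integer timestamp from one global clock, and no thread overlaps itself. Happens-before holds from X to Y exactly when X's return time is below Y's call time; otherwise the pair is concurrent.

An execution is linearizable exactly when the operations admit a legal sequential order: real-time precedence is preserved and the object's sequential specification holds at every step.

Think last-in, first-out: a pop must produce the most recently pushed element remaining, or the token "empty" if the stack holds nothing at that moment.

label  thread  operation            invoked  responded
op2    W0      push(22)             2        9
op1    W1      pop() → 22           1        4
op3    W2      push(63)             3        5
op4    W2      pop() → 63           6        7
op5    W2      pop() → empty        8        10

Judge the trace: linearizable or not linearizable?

witness order: op2, op1, op3, op4, op5
step 1: op2 push(22) — stack <22>
step 2: op1 pop() → 22 — stack <>
step 3: op3 push(63) — stack <63>
step 4: op4 pop() → 63 — stack <>
step 5: op5 pop() → empty — stack <>

linearizable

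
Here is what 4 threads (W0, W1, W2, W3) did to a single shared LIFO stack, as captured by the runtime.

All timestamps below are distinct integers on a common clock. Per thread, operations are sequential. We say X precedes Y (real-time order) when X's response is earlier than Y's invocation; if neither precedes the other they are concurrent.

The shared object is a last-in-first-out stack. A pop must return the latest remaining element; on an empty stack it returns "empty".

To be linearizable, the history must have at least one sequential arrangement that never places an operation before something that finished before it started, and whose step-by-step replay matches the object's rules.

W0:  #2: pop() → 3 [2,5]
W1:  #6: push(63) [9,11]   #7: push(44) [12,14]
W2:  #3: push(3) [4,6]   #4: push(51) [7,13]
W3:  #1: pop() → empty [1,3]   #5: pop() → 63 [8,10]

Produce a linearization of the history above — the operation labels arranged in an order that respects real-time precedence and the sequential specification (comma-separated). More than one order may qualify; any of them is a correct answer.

#1, #3, #2, #4, #6, #5, #7

after step 1 (#1 pop() → empty): stack <>
after step 2 (#3 push(3)): stack <3>
after step 3 (#2 pop() → 3): stack <>
after step 4 (#4 push(51)): stack <51>
after step 5 (#6 push(63)): stack <51,63>
after step 6 (#5 pop() → 63): stack <51>
after step 7 (#7 push(44)): stack <51,44>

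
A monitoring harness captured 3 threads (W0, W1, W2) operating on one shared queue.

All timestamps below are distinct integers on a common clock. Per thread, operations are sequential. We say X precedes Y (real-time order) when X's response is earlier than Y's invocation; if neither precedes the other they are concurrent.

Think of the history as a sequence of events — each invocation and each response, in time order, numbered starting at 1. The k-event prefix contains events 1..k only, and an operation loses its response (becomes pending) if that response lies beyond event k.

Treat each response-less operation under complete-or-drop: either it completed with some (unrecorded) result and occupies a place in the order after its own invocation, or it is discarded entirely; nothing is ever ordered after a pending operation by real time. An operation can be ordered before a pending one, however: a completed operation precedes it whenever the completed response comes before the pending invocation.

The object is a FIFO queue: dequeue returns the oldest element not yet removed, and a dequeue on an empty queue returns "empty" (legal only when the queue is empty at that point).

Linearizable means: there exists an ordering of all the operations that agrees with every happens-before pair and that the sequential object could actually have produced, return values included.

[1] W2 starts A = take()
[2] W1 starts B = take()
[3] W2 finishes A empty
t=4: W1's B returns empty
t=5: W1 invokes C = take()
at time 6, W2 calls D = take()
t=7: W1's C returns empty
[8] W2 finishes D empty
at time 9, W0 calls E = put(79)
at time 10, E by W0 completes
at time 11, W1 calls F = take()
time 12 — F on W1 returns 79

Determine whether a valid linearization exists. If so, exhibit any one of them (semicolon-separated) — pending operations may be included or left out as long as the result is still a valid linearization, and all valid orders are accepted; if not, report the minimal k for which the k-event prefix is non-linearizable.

after step 1 (A take() → empty): queue <>
after step 2 (B take() → empty): queue <>
after step 3 (C take() → empty): queue <>
after step 4 (D take() → empty): queue <>
after step 5 (E put(79)): queue <79>
after step 6 (F take() → 79): queue <>

linearizable — witness: A; B; C; D; E; F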